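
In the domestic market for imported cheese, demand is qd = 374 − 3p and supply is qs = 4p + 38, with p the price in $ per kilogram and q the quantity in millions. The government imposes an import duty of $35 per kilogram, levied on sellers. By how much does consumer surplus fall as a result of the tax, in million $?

Consumer surplus falls by $4000 million.

Without the tax, 374 − 3p = 4p + 38 gives 7p = 336, so p* = $48 and q* = 230.
With the tax collected from sellers, supply shifts: qs = 4(p − 35) + 38.
Solving gives q = 170 with buyers paying $68 and sellers receiving $33 (the $35 wedge).
ΔCS is the trapezoid between Q = 170 and Q = 230 of height $20: ½ · (230 + 170) · 20 = $4000.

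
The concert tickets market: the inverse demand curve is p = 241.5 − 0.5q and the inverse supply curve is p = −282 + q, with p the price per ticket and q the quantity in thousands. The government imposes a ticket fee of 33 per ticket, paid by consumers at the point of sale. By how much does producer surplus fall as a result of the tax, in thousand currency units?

Inverting to q(p) form: qd = 483 − 2p; qs = p + 282.
Without the tax, 483 − 2p = p + 282 gives 3p = 201, so p* = 67 and q* = 349.
With the tax collected from consumers, demand (in seller-price terms) shifts: qd = 483 − 2(p + 33).
Solving gives q = 327 with consumers paying 78 and producers receiving 45 (the 33 wedge).
ΔPS is the trapezoid between Q = 327 and Q = 349 of height 22: ½ · (349 + 327) · 22 = 7436.

Producer surplus falls by 7436 thousand.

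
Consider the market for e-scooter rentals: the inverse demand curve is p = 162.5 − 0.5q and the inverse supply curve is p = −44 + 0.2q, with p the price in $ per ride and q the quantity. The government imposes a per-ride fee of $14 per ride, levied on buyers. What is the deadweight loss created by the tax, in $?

Inverting to q(p) form: qd = 325 − 2p; qs = 5p + 220.
Before the tax: set 325 − 2p = 5p + 220 → p* = $15, q* = 295.
With the tax collected from buyers, demand (in seller-price terms) shifts: qd = 325 − 2(p + 14).
Solving gives q = 275 with buyers paying $25 and suppliers receiving $11 (the $14 wedge).
Quantity falls by |ΔQ| = |295 − 275| = 20.
DWL = ½ · t · |ΔQ| = ½ · 14 · 20 = $140.

Deadweight loss = $140.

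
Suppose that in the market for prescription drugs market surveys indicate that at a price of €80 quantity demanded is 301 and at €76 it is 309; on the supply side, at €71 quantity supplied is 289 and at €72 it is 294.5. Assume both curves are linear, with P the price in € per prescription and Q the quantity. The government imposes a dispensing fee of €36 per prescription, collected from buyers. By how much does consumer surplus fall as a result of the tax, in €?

Consumer surplus falls by €7513.44.

Demand slope: (309 − 301)/(76 − 80) = -2, so Qd = 461 − 2P.
Supply slope: (294.5 − 289)/(72 − 71) = 5.5, so Qs = 5.5P − 101.5.
Without the tax, 461 − 2P = 5.5P − 101.5 gives 7.5P = 562.5, so P* = €75 and Q* = 311.
With the tax collected from buyers, demand (in seller-price terms) shifts: Qd = 461 − 2(P + 36).
New equilibrium: buyers pay €101.4, producers receive €65.4, Q = 258.2. (Wedge: Pb − Ps = 36.)
ΔCS is the trapezoid between Q = 258.2 and Q = 311 of height €26.4: ½ · (311 + 258.2) · 26.4 = €7513.44.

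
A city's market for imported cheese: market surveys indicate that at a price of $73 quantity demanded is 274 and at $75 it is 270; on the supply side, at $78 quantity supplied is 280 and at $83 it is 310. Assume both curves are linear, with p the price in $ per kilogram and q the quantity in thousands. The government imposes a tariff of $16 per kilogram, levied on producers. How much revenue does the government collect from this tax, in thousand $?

Demand slope: (270 − 274)/(75 − 73) = -2, so qd = 420 − 2p.
Supply slope: (310 − 280)/(83 − 78) = 6, so qs = 6p − 188.
Without the tax, 420 − 2p = 6p − 188 gives 8p = 608, so p* = $76 and q* = 268.
With the tax collected from producers, supply shifts: qs = 6(p − 16) − 188.
Solving gives q = 244 with consumers paying $88 and producers receiving $72 (the $16 wedge).
Revenue = t · Q = 16 · 244 = $3904.

Tax revenue = $3904 thousand.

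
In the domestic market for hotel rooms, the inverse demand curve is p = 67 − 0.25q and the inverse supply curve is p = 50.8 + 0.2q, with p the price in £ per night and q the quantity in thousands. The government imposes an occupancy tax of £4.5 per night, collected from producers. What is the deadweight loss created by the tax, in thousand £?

Deadweight loss = £22.5 thousand.

Rewrite in direct form: qd = 268 − 4p and qs = 5p − 254.
Without the tax, 268 − 4p = 5p − 254 gives 9p = 522, so p* = £58 and q* = 36.
With the tax collected from producers, supply shifts: qs = 5(p − 4.5) − 254.
New equilibrium: buyers pay £60.5, producers receive £56, q = 26. (Wedge: pb − ps = 4.5.)
Quantity falls by |ΔQ| = |36 − 26| = 10.
DWL = ½ · t · |ΔQ| = ½ · 4.5 · 10 = £22.5.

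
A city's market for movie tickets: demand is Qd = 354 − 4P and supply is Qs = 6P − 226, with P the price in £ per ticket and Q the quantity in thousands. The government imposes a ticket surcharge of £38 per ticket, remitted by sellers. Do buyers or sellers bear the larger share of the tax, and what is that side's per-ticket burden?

Before the tax: set 354 − 4P = 6P − 226 → P* = £58, Q* = 122.
With the tax collected from sellers, supply shifts: Qs = 6(P − 38) − 226.
Solving gives Q = 30.8 with buyers paying £80.8 and sellers receiving £42.8 (the £38 wedge).
Per-ticket burden: buyers £22.8, sellers £15.2.
Buyers take the larger share because demand is less price-elastic here (demand slope 4 vs supply slope 6).

Buyers bear the larger share: £22.8 per ticket.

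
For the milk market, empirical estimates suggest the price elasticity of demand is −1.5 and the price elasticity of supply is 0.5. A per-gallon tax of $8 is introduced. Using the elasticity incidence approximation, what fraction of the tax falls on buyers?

Buyers' share ≈ 0.25.

Incidence ratio: buyers' share ≈ εs / (εs + |εd|) = 0.5 / (0.5 + 1.5) = 0.25.
Supply is the less elastic side, so buyers bear the smaller share.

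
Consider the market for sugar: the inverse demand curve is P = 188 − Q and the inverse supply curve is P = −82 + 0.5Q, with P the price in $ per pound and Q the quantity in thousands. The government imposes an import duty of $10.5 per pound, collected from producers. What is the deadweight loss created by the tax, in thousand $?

Inverting to Q(P) form: Qd = 188 − P; Qs = 2P + 164.
Without the tax, 188 − P = 2P + 164 gives 3P = 24, so P* = $8 and Q* = 180.
With the tax collected from producers, supply shifts: Qs = 2(P − 10.5) + 164.
New equilibrium: buyers pay $15, producers receive $4.5, Q = 173. (Wedge: Pb − Ps = 10.5.)
Quantity falls by |ΔQ| = |180 − 173| = 7.
DWL = ½ · t · |ΔQ| = ½ · 10.5 · 7 = $36.75.

Deadweight loss = $36.75 thousand.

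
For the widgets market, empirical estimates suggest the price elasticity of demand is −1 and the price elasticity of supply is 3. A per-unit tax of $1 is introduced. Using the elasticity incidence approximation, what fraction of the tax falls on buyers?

Incidence ratio: buyers' share ≈ εs / (εs + |εd|) = 3 / (3 + 1) = 0.75.
Supply is the more elastic side, so buyers bear the larger share.

Buyers' share ≈ 0.75.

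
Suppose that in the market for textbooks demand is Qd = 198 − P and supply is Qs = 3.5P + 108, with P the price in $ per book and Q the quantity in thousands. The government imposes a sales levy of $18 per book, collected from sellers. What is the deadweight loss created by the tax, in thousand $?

Deadweight loss = $126 thousand.

Without the tax, 198 − P = 3.5P + 108 gives 4.5P = 90, so P* = $20 and Q* = 178.
With the tax collected from sellers, supply shifts: Qs = 3.5(P − 18) + 108.
New equilibrium: consumers pay $34, sellers receive $16, Q = 164. (Wedge: Pb − Ps = 18.)
Quantity falls by |ΔQ| = |178 − 164| = 14.
DWL = ½ · t · |ΔQ| = ½ · 18 · 14 = $126.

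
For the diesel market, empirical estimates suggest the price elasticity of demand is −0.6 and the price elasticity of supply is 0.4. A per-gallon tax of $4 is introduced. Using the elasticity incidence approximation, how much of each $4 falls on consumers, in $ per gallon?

Consumers bear ≈ $1.6 per gallon.

Incidence ratio: consumers' share ≈ εs / (εs + |εd|) = 0.4 / (0.4 + 0.6) = 0.4.
So consumers bear ≈ 0.4 × $4 = $1.6; suppliers bear $2.4.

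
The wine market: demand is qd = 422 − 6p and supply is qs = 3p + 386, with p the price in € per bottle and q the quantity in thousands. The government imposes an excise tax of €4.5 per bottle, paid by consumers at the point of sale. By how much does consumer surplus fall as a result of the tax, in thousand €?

Consumer surplus falls by €590.25 thousand.

Before the tax: set 422 − 6p = 3p + 386 → p* = €4, q* = 398.
With the tax collected from consumers, demand (in seller-price terms) shifts: qd = 422 − 6(p + 4.5).
Solving gives q = 389 with consumers paying €5.5 and sellers receiving €1 (the €4.5 wedge).
ΔCS is the trapezoid between Q = 389 and Q = 398 of height €1.5: ½ · (398 + 389) · 1.5 = €590.25.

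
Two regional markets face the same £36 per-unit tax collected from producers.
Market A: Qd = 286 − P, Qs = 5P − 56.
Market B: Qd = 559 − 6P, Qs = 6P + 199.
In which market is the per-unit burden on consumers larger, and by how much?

Market A, by £12.

Market A: pre-tax P* = £57, Q* = 229; post-tax Q = 199; per-unit burden on consumers = £30.
Market B: pre-tax P* = £30, Q* = 379; post-tax Q = 271; per-unit burden on consumers = £18.
Difference: £30 vs £18 → market A is larger by £12.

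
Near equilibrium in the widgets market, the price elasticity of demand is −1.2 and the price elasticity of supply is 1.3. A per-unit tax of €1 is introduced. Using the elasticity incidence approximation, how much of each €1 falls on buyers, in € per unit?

Incidence ratio: buyers' share ≈ εs / (εs + |εd|) = 1.3 / (1.3 + 1.2) = 0.52.
So buyers bear ≈ 0.52 × €1 = €0.52; suppliers bear €0.48.

Buyers bear ≈ €0.52 per unit.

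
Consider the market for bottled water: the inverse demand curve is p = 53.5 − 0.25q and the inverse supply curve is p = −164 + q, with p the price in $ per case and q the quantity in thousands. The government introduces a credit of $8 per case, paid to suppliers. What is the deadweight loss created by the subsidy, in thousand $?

Deadweight loss = $25.6 thousand.

Inverting to q(p) form: qd = 214 − 4p; qs = p + 164.
Before the subsidy: set 214 − 4p = p + 164 → p* = $10, q* = 174.
With a per-unit subsidy paid to suppliers, each receives p + 8 per unit sold, so supply becomes qs = (p + 8) + 164.
New equilibrium: consumers pay $8.4, suppliers receive $16.4, q = 180.4. (Wedge: pb − ps = −8.)
Quantity rises by |ΔQ| = |174 − 180.4| = 6.4.
DWL = ½ · t · |ΔQ| = ½ · 8 · 6.4 = $25.6.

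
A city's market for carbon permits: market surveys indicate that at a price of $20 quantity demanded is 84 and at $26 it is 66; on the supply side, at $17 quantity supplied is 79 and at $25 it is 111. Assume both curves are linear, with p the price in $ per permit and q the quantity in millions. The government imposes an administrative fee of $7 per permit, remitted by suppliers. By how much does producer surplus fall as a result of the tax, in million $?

Demand slope: (66 − 84)/(26 − 20) = -3, so qd = 144 − 3p.
Supply slope: (111 − 79)/(25 − 17) = 4, so qs = 4p + 11.
Without the tax, 144 − 3p = 4p + 11 gives 7p = 133, so p* = $19 and q* = 87.
With the tax collected from suppliers, supply shifts: qs = 4(p − 7) + 11.
New equilibrium: consumers pay $23, suppliers receive $16, q = 75. (Wedge: pb − ps = 7.)
ΔPS is the trapezoid between Q = 75 and Q = 87 of height $3: ½ · (87 + 75) · 3 = $243.

Producer surplus falls by $243 million.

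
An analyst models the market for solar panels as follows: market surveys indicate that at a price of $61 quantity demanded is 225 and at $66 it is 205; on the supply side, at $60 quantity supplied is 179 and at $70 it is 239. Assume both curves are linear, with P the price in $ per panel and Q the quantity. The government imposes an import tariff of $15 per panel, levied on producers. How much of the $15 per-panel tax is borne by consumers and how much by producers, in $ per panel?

Demand slope: (205 − 225)/(66 − 61) = -4, so Qd = 469 − 4P.
Supply slope: (239 − 179)/(70 − 60) = 6, so Qs = 6P − 181.
Before the tax: set 469 − 4P = 6P − 181 → P* = $65, Q* = 209.
With the tax collected from producers, supply shifts: Qs = 6(P − 15) − 181.
Solving gives Q = 173 with consumers paying $74 and producers receiving $59 (the $15 wedge).
Burden on consumers: $9; on producers: $6. (They sum to $15.)
The less price-elastic side of the market bears the larger share of a per-unit tax.

Consumers bear $9 per panel; producers bear $6 per panel.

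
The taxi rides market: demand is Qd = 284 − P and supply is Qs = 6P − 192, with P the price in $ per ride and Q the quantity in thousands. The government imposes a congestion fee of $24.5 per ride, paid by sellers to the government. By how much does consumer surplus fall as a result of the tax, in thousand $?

Without the tax, 284 − P = 6P − 192 gives 7P = 476, so P* = $68 and Q* = 216.
With the tax collected from sellers, supply shifts: Qs = 6(P − 24.5) − 192.
Solving gives Q = 195 with consumers paying $89 and sellers receiving $64.5 (the $24.5 wedge).
ΔCS is the trapezoid between Q = 195 and Q = 216 of height $21: ½ · (216 + 195) · 21 = $4315.5.

Consumer surplus falls by $4315.5 thousand.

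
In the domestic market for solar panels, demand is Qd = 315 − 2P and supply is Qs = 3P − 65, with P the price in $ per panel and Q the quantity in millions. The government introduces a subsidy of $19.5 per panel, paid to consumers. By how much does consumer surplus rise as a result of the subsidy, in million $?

Consumer surplus rises by $2043.99 million.

Without the subsidy, 315 − 2P = 3P − 65 gives 5P = 380, so P* = $76 and Q* = 163.
With a per-unit subsidy paid to consumers, each effectively pays P − 19.5, so demand becomes Qd = 315 − 2(P − 19.5).
New equilibrium: consumers pay $64.3, suppliers receive $83.8, Q = 186.4. (Wedge: Pb − Ps = −19.5.)
ΔCS is the trapezoid between Q = 186.4 and Q = 163 of height $11.7: ½ · (163 + 186.4) · 11.7 = $2043.99.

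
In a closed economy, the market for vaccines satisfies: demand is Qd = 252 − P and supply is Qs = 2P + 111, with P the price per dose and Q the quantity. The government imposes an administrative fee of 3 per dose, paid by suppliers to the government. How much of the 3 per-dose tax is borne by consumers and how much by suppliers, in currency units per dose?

Without the tax, 252 − P = 2P + 111 gives 3P = 141, so P* = 47 and Q* = 205.
With the tax collected from suppliers, supply shifts: Qs = 2(P − 3) + 111.
Solving gives Q = 203 with consumers paying 49 and suppliers receiving 46 (the 3 wedge).
Burden on consumers: 2; on suppliers: 1. (They sum to 3.)
The less price-elastic side of the market bears the larger share of a per-unit tax.

Consumers bear 2 per dose; suppliers bear 1 per dose.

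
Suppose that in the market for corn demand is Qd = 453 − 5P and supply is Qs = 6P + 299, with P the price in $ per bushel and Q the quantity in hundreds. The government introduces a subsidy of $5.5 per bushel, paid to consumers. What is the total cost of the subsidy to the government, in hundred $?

Government outlay = $2189 hundred.

Before the subsidy: set 453 − 5P = 6P + 299 → P* = $14, Q* = 383.
With a per-unit subsidy paid to consumers, each effectively pays P − 5.5, so demand becomes Qd = 453 − 5(P − 5.5).
Solving gives Q = 398 with consumers paying $11 and producers receiving $16.5 (the $5.5 wedge).
Outlay = t · Q = 5.5 · 398 = $2189.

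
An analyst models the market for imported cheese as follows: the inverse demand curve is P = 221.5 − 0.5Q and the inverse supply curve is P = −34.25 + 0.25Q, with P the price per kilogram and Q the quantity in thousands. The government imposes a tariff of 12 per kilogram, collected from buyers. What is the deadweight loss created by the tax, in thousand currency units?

Rewrite in direct form: Qd = 443 − 2P and Qs = 4P + 137.
Without the tax, 443 − 2P = 4P + 137 gives 6P = 306, so P* = 51 and Q* = 341.
With the tax collected from buyers, demand (in seller-price terms) shifts: Qd = 443 − 2(P + 12).
New equilibrium: buyers pay 59, producers receive 47, Q = 325. (Wedge: Pb − Ps = 12.)
Quantity falls by |ΔQ| = |341 − 325| = 16.
DWL = ½ · t · |ΔQ| = ½ · 12 · 16 = 96.

Deadweight loss = 96 thousand.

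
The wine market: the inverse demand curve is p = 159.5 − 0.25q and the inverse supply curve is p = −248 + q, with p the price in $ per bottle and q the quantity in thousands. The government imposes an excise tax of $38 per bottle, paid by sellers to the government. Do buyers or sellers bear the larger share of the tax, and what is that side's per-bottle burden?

Rewrite in direct form: qd = 638 − 4p and qs = p + 248.
Without the tax, 638 − 4p = p + 248 gives 5p = 390, so p* = $78 and q* = 326.
With the tax collected from sellers, supply shifts: qs = (p − 38) + 248.
New equilibrium: buyers pay $85.6, sellers receive $47.6, q = 295.6. (Wedge: pb − ps = 38.)
Per-bottle burden: buyers $7.6, sellers $30.4.
Sellers take the larger share because supply is less price-elastic here (demand slope 4 vs supply slope 1).
The less price-elastic side of the market bears the larger share of a per-unit tax.

Sellers bear the larger share: $30.4 per bottle.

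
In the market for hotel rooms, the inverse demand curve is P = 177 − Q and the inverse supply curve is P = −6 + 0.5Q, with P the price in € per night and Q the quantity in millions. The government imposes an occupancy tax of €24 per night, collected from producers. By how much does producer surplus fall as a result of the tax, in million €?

Producer surplus falls by €912 million.

Rewrite in direct form: Qd = 177 − P and Qs = 2P + 12.
Before the tax: set 177 − P = 2P + 12 → P* = €55, Q* = 122.
With the tax collected from producers, supply shifts: Qs = 2(P − 24) + 12.
Solving gives Q = 106 with buyers paying €71 and producers receiving €47 (the €24 wedge).
ΔPS is the trapezoid between Q = 106 and Q = 122 of height €8: ½ · (122 + 106) · 8 = €912.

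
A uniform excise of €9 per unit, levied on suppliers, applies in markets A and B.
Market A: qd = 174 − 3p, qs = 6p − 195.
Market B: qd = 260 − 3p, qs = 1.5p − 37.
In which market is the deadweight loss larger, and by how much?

Market A: pre-tax p* = €41, q* = 51; post-tax q = 33; deadweight loss = €81.
Market B: pre-tax p* = €66, q* = 62; post-tax q = 53; deadweight loss = €40.5.
Difference: €81 vs €40.5 → market A is larger by €40.5.

Market A, by €40.5.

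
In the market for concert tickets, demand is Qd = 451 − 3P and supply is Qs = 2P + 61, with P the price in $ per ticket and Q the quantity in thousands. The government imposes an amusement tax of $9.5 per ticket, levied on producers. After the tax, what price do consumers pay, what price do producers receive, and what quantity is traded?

Consumers pay $81.8; producers receive $72.3; quantity = 205.6.

Before the tax: set 451 − 3P = 2P + 61 → P* = $78, Q* = 217.
With the tax collected from producers, supply shifts: Qs = 2(P − 9.5) + 61.
New equilibrium: consumers pay $81.8, producers receive $72.3, Q = 205.6. (Wedge: Pb − Ps = 9.5.)
The less price-elastic side of the market bears the larger share of a per-unit tax.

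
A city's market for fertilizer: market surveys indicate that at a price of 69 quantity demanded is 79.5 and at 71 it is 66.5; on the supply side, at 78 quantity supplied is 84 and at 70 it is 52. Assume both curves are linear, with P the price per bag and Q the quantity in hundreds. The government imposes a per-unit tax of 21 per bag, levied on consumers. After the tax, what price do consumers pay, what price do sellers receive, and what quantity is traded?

Consumers pay 80; sellers receive 59; quantity = 8.

Demand slope: (66.5 − 79.5)/(71 − 69) = -6.5, so Qd = 528 − 6.5P.
Supply slope: (52 − 84)/(70 − 78) = 4, so Qs = 4P − 228.
Without the tax, 528 − 6.5P = 4P − 228 gives 10.5P = 756, so P* = 72 and Q* = 60.
With the tax collected from consumers, demand (in seller-price terms) shifts: Qd = 528 − 6.5(P + 21).
Solving gives Q = 8 with consumers paying 80 and sellers receiving 59 (the 21 wedge).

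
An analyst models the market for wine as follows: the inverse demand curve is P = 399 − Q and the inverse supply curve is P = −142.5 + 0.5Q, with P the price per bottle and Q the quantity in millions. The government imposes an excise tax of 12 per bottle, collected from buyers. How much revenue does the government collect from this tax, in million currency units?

Inverting to Q(P) form: Qd = 399 − P; Qs = 2P + 285.
Without the tax, 399 − P = 2P + 285 gives 3P = 114, so P* = 38 and Q* = 361.
With the tax collected from buyers, demand (in seller-price terms) shifts: Qd = 399 − (P + 12).
Solving gives Q = 353 with buyers paying 46 and sellers receiving 34 (the 12 wedge).
Revenue = t · Q = 12 · 353 = 4236.

Tax revenue = 4236 million.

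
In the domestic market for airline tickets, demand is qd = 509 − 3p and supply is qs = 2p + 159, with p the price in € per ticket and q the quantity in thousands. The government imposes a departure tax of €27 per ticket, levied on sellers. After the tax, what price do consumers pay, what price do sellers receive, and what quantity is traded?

Before the tax: set 509 − 3p = 2p + 159 → p* = €70, q* = 299.
With the tax collected from sellers, supply shifts: qs = 2(p − 27) + 159.
New equilibrium: consumers pay €80.8, sellers receive €53.8, q = 266.6. (Wedge: pb − ps = 27.)

Consumers pay €80.8; sellers receive €53.8; quantity = 266.6.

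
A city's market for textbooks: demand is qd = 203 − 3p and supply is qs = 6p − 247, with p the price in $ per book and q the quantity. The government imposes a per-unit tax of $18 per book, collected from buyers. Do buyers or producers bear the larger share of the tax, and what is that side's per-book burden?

Before the tax: set 203 − 3p = 6p − 247 → p* = $50, q* = 53.
With the tax collected from buyers, demand (in seller-price terms) shifts: qd = 203 − 3(p + 18).
New equilibrium: buyers pay $62, producers receive $44, q = 17. (Wedge: pb − ps = 18.)
Per-book burden: buyers $12, producers $6.
Buyers take the larger share because demand is less price-elastic here (demand slope 3 vs supply slope 6).

Buyers bear the larger share: $12 per book.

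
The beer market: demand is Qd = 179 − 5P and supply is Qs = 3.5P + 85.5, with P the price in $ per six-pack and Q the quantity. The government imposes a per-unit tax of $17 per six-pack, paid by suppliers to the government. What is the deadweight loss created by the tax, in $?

Without the tax, 179 − 5P = 3.5P + 85.5 gives 8.5P = 93.5, so P* = $11 and Q* = 124.
With the tax collected from suppliers, supply shifts: Qs = 3.5(P − 17) + 85.5.
Solving gives Q = 89 with consumers paying $18 and suppliers receiving $1 (the $17 wedge).
Quantity falls by |ΔQ| = |124 − 89| = 35.
DWL = ½ · t · |ΔQ| = ½ · 17 · 35 = $297.5.

Deadweight loss = $297.5.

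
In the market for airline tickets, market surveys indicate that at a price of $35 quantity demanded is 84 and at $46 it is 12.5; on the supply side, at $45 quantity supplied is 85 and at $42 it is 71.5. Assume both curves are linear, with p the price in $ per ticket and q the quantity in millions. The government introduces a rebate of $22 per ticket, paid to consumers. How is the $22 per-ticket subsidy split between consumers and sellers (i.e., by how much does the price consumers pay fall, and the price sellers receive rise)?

Consumers gain $9 per ticket; sellers gain $13 per ticket.

Demand slope: (12.5 − 84)/(46 − 35) = -6.5, so qd = 311.5 − 6.5p.
Supply slope: (71.5 − 85)/(42 − 45) = 4.5, so qs = 4.5p − 117.5.
Without the subsidy, 311.5 − 6.5p = 4.5p − 117.5 gives 11p = 429, so p* = $39 and q* = 58.
With a per-unit subsidy paid to consumers, each effectively pays p − 22, so demand becomes qd = 311.5 − 6.5(p − 22).
New equilibrium: consumers pay $30, sellers receive $52, q = 116.5. (Wedge: pb − ps = −22.)
Gain to consumers: $9; to sellers: $13. (They sum to $22.)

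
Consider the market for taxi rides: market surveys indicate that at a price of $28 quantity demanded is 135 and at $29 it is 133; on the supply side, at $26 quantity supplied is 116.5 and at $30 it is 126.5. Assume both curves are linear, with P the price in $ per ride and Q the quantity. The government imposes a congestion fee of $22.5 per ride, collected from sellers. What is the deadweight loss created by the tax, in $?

Demand slope: (133 − 135)/(29 − 28) = -2, so Qd = 191 − 2P.
Supply slope: (126.5 − 116.5)/(30 − 26) = 2.5, so Qs = 2.5P + 51.5.
Before the tax: set 191 − 2P = 2.5P + 51.5 → P* = $31, Q* = 129.
With the tax collected from sellers, supply shifts: Qs = 2.5(P − 22.5) + 51.5.
Solving gives Q = 104 with buyers paying $43.5 and sellers receiving $21 (the $22.5 wedge).
Quantity falls by |ΔQ| = |129 − 104| = 25.
DWL = ½ · t · |ΔQ| = ½ · 22.5 · 25 = $281.25.

Deadweight loss = $281.25.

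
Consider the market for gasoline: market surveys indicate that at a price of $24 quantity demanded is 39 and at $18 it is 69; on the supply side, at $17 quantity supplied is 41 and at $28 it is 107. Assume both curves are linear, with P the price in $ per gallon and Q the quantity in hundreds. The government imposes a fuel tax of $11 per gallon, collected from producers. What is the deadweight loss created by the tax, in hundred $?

Demand slope: (69 − 39)/(18 − 24) = -5, so Qd = 159 − 5P.
Supply slope: (107 − 41)/(28 − 17) = 6, so Qs = 6P − 61.
Without the tax, 159 − 5P = 6P − 61 gives 11P = 220, so P* = $20 and Q* = 59.
With the tax collected from producers, supply shifts: Qs = 6(P − 11) − 61.
New equilibrium: buyers pay $26, producers receive $15, Q = 29. (Wedge: Pb − Ps = 11.)
Quantity falls by |ΔQ| = |59 − 29| = 30.
DWL = ½ · t · |ΔQ| = ½ · 11 · 30 = $165.

Deadweight loss = $165 hundred.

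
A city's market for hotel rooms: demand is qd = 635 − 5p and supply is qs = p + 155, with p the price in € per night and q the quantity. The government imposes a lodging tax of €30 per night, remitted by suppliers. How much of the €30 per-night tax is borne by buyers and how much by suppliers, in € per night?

Buyers bear €5 per night; suppliers bear €25 per night.

Without the tax, 635 − 5p = p + 155 gives 6p = 480, so p* = €80 and q* = 235.
With the tax collected from suppliers, supply shifts: qs = (p − 30) + 155.
Solving gives q = 210 with buyers paying €85 and suppliers receiving €55 (the €30 wedge).
Burden on buyers: €5; on suppliers: €25. (They sum to €30.)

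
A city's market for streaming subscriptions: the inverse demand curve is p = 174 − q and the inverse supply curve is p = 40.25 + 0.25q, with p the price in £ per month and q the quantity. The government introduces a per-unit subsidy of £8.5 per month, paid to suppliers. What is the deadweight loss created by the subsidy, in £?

Deadweight loss = £28.9.

Inverting to q(p) form: qd = 174 − p; qs = 4p − 161.
Before the subsidy: set 174 − p = 4p − 161 → p* = £67, q* = 107.
With a per-unit subsidy paid to suppliers, each receives p + 8.5 per unit sold, so supply becomes qs = 4(p + 8.5) − 161.
Solving gives q = 113.8 with consumers paying £60.2 and suppliers receiving £68.7 (the £8.5 wedge).
Quantity rises by |ΔQ| = |107 − 113.8| = 6.8.
DWL = ½ · t · |ΔQ| = ½ · 8.5 · 6.8 = £28.9.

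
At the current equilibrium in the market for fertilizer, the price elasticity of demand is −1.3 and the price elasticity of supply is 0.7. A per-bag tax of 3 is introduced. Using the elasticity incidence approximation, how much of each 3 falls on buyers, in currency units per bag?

Incidence ratio: buyers' share ≈ εs / (εs + |εd|) = 0.7 / (0.7 + 1.3) = 0.35.
So buyers bear ≈ 0.35 × 3 = 1.05; suppliers bear 1.95.

Buyers bear ≈ 1.05 per bag.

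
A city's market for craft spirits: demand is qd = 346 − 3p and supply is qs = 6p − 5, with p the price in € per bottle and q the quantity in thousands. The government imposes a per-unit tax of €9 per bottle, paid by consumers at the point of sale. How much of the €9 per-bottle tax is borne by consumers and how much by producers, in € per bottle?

Consumers bear €6 per bottle; producers bear €3 per bottle.

Without the tax, 346 − 3p = 6p − 5 gives 9p = 351, so p* = €39 and q* = 229.
With the tax collected from consumers, demand (in seller-price terms) shifts: qd = 346 − 3(p + 9).
Solving gives q = 211 with consumers paying €45 and producers receiving €36 (the €9 wedge).
Burden on consumers: €6; on producers: €3. (They sum to €9.)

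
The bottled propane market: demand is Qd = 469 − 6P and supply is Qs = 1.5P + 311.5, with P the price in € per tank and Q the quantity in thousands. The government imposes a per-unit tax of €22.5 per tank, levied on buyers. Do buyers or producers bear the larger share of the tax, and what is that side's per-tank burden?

Before the tax: set 469 − 6P = 1.5P + 311.5 → P* = €21, Q* = 343.
With the tax collected from buyers, demand (in seller-price terms) shifts: Qd = 469 − 6(P + 22.5).
New equilibrium: buyers pay €25.5, producers receive €3, Q = 316. (Wedge: Pb − Ps = 22.5.)
Per-tank burden: buyers €4.5, producers €18.
Producers take the larger share because supply is less price-elastic here (demand slope 6 vs supply slope 1.5).

Producers bear the larger share: €18 per tank.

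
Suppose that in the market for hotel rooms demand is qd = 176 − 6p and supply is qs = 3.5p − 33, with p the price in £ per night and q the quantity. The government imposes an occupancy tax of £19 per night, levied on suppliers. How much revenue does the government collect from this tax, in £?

Before the tax: set 176 − 6p = 3.5p − 33 → p* = £22, q* = 44.
With the tax collected from suppliers, supply shifts: qs = 3.5(p − 19) − 33.
New equilibrium: consumers pay £29, suppliers receive £10, q = 2. (Wedge: pb − ps = 19.)
Revenue = t · Q = 19 · 2 = £38.

Tax revenue = £38.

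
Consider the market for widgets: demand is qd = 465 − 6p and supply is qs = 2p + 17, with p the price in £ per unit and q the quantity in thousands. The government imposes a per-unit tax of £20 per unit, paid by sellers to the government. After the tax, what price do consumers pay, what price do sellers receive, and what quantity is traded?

Consumers pay £61; sellers receive £41; quantity = 99.

Before the tax: set 465 − 6p = 2p + 17 → p* = £56, q* = 129.
With the tax collected from sellers, supply shifts: qs = 2(p − 20) + 17.
New equilibrium: consumers pay £61, sellers receive £41, q = 99. (Wedge: pb − ps = 20.)
The less price-elastic side of the market bears the larger share of a per-unit tax.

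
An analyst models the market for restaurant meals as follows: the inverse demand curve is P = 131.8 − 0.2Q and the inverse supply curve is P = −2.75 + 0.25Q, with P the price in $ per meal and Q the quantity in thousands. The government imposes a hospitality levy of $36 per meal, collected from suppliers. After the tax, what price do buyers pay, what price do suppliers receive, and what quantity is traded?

Rewrite in direct form: Qd = 659 − 5P and Qs = 4P + 11.
Before the tax: set 659 − 5P = 4P + 11 → P* = $72, Q* = 299.
With the tax collected from suppliers, supply shifts: Qs = 4(P − 36) + 11.
New equilibrium: buyers pay $88, suppliers receive $52, Q = 219. (Wedge: Pb − Ps = 36.)
The less price-elastic side of the market bears the larger share of a per-unit tax.

Buyers pay $88; suppliers receive $52; quantity = 219.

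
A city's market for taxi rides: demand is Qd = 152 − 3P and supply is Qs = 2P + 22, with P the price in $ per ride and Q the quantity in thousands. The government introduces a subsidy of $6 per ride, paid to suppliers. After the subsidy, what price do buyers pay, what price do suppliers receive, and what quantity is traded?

Buyers pay $23.6; suppliers receive $29.6; quantity = 81.2.

Without the subsidy, 152 − 3P = 2P + 22 gives 5P = 130, so P* = $26 and Q* = 74.
With a per-unit subsidy paid to suppliers, each receives P + 6 per unit sold, so supply becomes Qs = 2(P + 6) + 22.
New equilibrium: buyers pay $23.6, suppliers receive $29.6, Q = 81.2. (Wedge: Pb − Ps = −6.)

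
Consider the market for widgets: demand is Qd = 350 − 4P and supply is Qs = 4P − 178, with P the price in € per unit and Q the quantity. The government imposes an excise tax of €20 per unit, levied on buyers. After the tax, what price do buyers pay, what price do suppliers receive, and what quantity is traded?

Before the tax: set 350 − 4P = 4P − 178 → P* = €66, Q* = 86.
With the tax collected from buyers, demand (in seller-price terms) shifts: Qd = 350 − 4(P + 20).
Solving gives Q = 46 with buyers paying €76 and suppliers receiving €56 (the €20 wedge).

Buyers pay €76; suppliers receive €56; quantity = 46.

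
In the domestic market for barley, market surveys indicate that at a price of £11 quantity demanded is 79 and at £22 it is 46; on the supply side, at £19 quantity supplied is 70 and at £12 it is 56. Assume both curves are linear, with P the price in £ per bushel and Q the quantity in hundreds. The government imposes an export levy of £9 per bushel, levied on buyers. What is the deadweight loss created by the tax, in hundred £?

Deadweight loss = £48.6 hundred.

Demand slope: (46 − 79)/(22 − 11) = -3, so Qd = 112 − 3P.
Supply slope: (56 − 70)/(12 − 19) = 2, so Qs = 2P + 32.
Before the tax: set 112 − 3P = 2P + 32 → P* = £16, Q* = 64.
With the tax collected from buyers, demand (in seller-price terms) shifts: Qd = 112 − 3(P + 9).
Solving gives Q = 53.2 with buyers paying £19.6 and sellers receiving £10.6 (the £9 wedge).
Quantity falls by |ΔQ| = |64 − 53.2| = 10.8.
DWL = ½ · t · |ΔQ| = ½ · 9 · 10.8 = £48.6.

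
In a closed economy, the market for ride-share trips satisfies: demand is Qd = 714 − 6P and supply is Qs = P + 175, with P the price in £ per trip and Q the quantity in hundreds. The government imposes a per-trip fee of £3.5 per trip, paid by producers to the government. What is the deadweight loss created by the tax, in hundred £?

Without the tax, 714 − 6P = P + 175 gives 7P = 539, so P* = £77 and Q* = 252.
With the tax collected from producers, supply shifts: Qs = (P − 3.5) + 175.
Solving gives Q = 249 with consumers paying £77.5 and producers receiving £74 (the £3.5 wedge).
Quantity falls by |ΔQ| = |252 − 249| = 3.
DWL = ½ · t · |ΔQ| = ½ · 3.5 · 3 = £5.25.

Deadweight loss = £5.25 hundred.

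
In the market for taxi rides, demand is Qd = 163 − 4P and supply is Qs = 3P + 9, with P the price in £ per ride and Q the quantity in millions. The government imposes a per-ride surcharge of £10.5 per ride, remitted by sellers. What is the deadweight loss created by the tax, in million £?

Without the tax, 163 − 4P = 3P + 9 gives 7P = 154, so P* = £22 and Q* = 75.
With the tax collected from sellers, supply shifts: Qs = 3(P − 10.5) + 9.
New equilibrium: consumers pay £26.5, sellers receive £16, Q = 57. (Wedge: Pb − Ps = 10.5.)
Quantity falls by |ΔQ| = |75 − 57| = 18.
DWL = ½ · t · |ΔQ| = ½ · 10.5 · 18 = £94.5.

Deadweight loss = £94.5 million.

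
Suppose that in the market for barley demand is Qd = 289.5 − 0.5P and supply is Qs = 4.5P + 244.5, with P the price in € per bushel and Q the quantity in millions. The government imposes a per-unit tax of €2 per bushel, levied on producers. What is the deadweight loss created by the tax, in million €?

Without the tax, 289.5 − 0.5P = 4.5P + 244.5 gives 5P = 45, so P* = €9 and Q* = 285.
With the tax collected from producers, supply shifts: Qs = 4.5(P − 2) + 244.5.
Solving gives Q = 284.1 with consumers paying €10.8 and producers receiving €8.8 (the €2 wedge).
Quantity falls by |ΔQ| = |285 − 284.1| = 0.9.
DWL = ½ · t · |ΔQ| = ½ · 2 · 0.9 = €0.9.

Deadweight loss = €0.9 million.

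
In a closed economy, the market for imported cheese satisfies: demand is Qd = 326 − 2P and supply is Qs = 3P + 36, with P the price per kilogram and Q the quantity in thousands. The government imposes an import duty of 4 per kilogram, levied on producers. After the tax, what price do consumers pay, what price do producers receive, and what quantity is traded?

Consumers pay 60.4; producers receive 56.4; quantity = 205.2.

Before the tax: set 326 − 2P = 3P + 36 → P* = 58, Q* = 210.
With the tax collected from producers, supply shifts: Qs = 3(P − 4) + 36.
Solving gives Q = 205.2 with consumers paying 60.4 and producers receiving 56.4 (the 4 wedge).
The less price-elastic side of the market bears the larger share of a per-unit tax.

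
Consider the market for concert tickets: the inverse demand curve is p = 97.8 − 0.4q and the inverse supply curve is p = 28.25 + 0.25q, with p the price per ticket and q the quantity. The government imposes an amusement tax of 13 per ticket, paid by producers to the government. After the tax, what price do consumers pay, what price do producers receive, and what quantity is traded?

Consumers pay 63; producers receive 50; quantity = 87.

Rewrite in direct form: qd = 244.5 − 2.5p and qs = 4p − 113.
Before the tax: set 244.5 − 2.5p = 4p − 113 → p* = 55, q* = 107.
With the tax collected from producers, supply shifts: qs = 4(p − 13) − 113.
New equilibrium: consumers pay 63, producers receive 50, q = 87. (Wedge: pb − ps = 13.)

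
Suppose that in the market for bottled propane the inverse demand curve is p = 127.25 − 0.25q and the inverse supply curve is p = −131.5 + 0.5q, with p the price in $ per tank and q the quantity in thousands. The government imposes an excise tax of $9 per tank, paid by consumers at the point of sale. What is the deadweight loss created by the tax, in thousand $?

Rewrite in direct form: qd = 509 − 4p and qs = 2p + 263.
Without the tax, 509 − 4p = 2p + 263 gives 6p = 246, so p* = $41 and q* = 345.
With the tax collected from consumers, demand (in seller-price terms) shifts: qd = 509 − 4(p + 9).
New equilibrium: consumers pay $44, producers receive $35, q = 333. (Wedge: pb − ps = 9.)
Quantity falls by |ΔQ| = |345 − 333| = 12.
DWL = ½ · t · |ΔQ| = ½ · 9 · 12 = $54.

Deadweight loss = $54 thousand.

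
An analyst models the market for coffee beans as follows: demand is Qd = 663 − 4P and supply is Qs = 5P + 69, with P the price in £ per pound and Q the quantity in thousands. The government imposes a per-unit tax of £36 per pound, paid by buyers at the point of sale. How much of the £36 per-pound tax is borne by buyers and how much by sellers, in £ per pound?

Before the tax: set 663 − 4P = 5P + 69 → P* = £66, Q* = 399.
With the tax collected from buyers, demand (in seller-price terms) shifts: Qd = 663 − 4(P + 36).
New equilibrium: buyers pay £86, sellers receive £50, Q = 319. (Wedge: Pb − Ps = 36.)
Burden on buyers: £20; on sellers: £16. (They sum to £36.)

Buyers bear £20 per pound; sellers bear £16 per pound.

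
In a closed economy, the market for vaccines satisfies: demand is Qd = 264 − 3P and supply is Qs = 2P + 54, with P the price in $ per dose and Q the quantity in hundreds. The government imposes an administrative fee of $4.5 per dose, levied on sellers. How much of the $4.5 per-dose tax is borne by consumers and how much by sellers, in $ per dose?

Consumers bear $1.8 per dose; sellers bear $2.7 per dose.

Before the tax: set 264 − 3P = 2P + 54 → P* = $42, Q* = 138.
With the tax collected from sellers, supply shifts: Qs = 2(P − 4.5) + 54.
New equilibrium: consumers pay $43.8, sellers receive $39.3, Q = 132.6. (Wedge: Pb − Ps = 4.5.)
Burden on consumers: $1.8; on sellers: $2.7. (They sum to $4.5.)
The less price-elastic side of the market bears the larger share of a per-unit tax.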